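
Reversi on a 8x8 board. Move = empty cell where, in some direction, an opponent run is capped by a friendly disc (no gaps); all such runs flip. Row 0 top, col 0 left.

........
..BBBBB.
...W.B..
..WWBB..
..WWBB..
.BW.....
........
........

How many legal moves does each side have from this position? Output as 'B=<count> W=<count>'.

Answer: B=6 W=10

Derivation:
-- B to move --
(2,1): no bracket -> illegal
(2,2): flips 1 -> legal
(2,4): flips 2 -> legal
(3,1): flips 2 -> legal
(4,1): flips 4 -> legal
(5,3): flips 4 -> legal
(5,4): no bracket -> illegal
(6,1): flips 2 -> legal
(6,2): no bracket -> illegal
(6,3): no bracket -> illegal
B mobility = 6
-- W to move --
(0,1): flips 1 -> legal
(0,2): no bracket -> illegal
(0,3): flips 1 -> legal
(0,4): no bracket -> illegal
(0,5): flips 1 -> legal
(0,6): no bracket -> illegal
(0,7): flips 3 -> legal
(1,1): no bracket -> illegal
(1,7): no bracket -> illegal
(2,1): no bracket -> illegal
(2,2): no bracket -> illegal
(2,4): no bracket -> illegal
(2,6): no bracket -> illegal
(2,7): no bracket -> illegal
(3,6): flips 2 -> legal
(4,0): no bracket -> illegal
(4,1): no bracket -> illegal
(4,6): flips 2 -> legal
(5,0): flips 1 -> legal
(5,3): no bracket -> illegal
(5,4): no bracket -> illegal
(5,5): flips 1 -> legal
(5,6): flips 2 -> legal
(6,0): flips 1 -> legal
(6,1): no bracket -> illegal
(6,2): no bracket -> illegal
W mobility = 10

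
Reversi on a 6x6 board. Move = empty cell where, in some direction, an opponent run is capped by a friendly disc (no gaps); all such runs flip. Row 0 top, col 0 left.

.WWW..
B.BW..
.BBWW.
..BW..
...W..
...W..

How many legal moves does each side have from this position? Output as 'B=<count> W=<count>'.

Answer: B=6 W=6

Derivation:
-- B to move --
(0,0): no bracket -> illegal
(0,4): flips 1 -> legal
(1,1): no bracket -> illegal
(1,4): flips 2 -> legal
(1,5): no bracket -> illegal
(2,5): flips 2 -> legal
(3,4): flips 2 -> legal
(3,5): no bracket -> illegal
(4,2): no bracket -> illegal
(4,4): flips 1 -> legal
(5,2): no bracket -> illegal
(5,4): flips 1 -> legal
B mobility = 6
-- W to move --
(0,0): no bracket -> illegal
(1,1): flips 2 -> legal
(2,0): flips 2 -> legal
(3,0): flips 2 -> legal
(3,1): flips 2 -> legal
(4,1): flips 1 -> legal
(4,2): flips 3 -> legal
W mobility = 6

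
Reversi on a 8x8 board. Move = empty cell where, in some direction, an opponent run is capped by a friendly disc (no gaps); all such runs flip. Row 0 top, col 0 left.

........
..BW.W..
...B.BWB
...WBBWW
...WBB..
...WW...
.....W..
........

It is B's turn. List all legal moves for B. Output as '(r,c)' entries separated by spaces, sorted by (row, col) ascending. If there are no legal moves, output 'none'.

(0,2): no bracket -> illegal
(0,3): flips 1 -> legal
(0,4): no bracket -> illegal
(0,5): flips 1 -> legal
(0,6): no bracket -> illegal
(1,4): flips 1 -> legal
(1,6): no bracket -> illegal
(1,7): flips 1 -> legal
(2,2): flips 1 -> legal
(2,4): no bracket -> illegal
(3,2): flips 1 -> legal
(4,2): flips 1 -> legal
(4,6): no bracket -> illegal
(4,7): flips 2 -> legal
(5,2): flips 1 -> legal
(5,5): no bracket -> illegal
(5,6): no bracket -> illegal
(6,2): flips 1 -> legal
(6,3): flips 4 -> legal
(6,4): flips 1 -> legal
(6,6): no bracket -> illegal
(7,4): no bracket -> illegal
(7,5): no bracket -> illegal
(7,6): no bracket -> illegal

Answer: (0,3) (0,5) (1,4) (1,7) (2,2) (3,2) (4,2) (4,7) (5,2) (6,2) (6,3) (6,4)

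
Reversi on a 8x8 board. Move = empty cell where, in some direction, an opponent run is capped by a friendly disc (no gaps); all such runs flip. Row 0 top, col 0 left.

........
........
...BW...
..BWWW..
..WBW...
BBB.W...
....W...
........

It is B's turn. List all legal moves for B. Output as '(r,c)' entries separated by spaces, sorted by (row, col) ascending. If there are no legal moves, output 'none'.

Answer: (1,5) (2,5) (3,6) (4,1) (4,5) (6,5)

Derivation:
(1,3): no bracket -> illegal
(1,4): no bracket -> illegal
(1,5): flips 3 -> legal
(2,2): no bracket -> illegal
(2,5): flips 2 -> legal
(2,6): no bracket -> illegal
(3,1): no bracket -> illegal
(3,6): flips 3 -> legal
(4,1): flips 1 -> legal
(4,5): flips 2 -> legal
(4,6): no bracket -> illegal
(5,3): no bracket -> illegal
(5,5): no bracket -> illegal
(6,3): no bracket -> illegal
(6,5): flips 1 -> legal
(7,3): no bracket -> illegal
(7,4): no bracket -> illegal
(7,5): no bracket -> illegal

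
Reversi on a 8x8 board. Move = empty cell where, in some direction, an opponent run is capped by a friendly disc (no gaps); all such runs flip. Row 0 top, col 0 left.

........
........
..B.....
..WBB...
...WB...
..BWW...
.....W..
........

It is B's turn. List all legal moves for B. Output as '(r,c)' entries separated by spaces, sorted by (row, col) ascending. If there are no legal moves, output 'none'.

Answer: (3,1) (4,2) (5,5) (6,2) (6,3) (6,4)

Derivation:
(2,1): no bracket -> illegal
(2,3): no bracket -> illegal
(3,1): flips 1 -> legal
(4,1): no bracket -> illegal
(4,2): flips 2 -> legal
(4,5): no bracket -> illegal
(5,5): flips 2 -> legal
(5,6): no bracket -> illegal
(6,2): flips 1 -> legal
(6,3): flips 2 -> legal
(6,4): flips 1 -> legal
(6,6): no bracket -> illegal
(7,4): no bracket -> illegal
(7,5): no bracket -> illegal
(7,6): no bracket -> illegal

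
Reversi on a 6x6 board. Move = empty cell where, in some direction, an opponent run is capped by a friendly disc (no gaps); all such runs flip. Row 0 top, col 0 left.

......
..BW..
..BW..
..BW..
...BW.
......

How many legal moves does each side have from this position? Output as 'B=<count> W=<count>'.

-- B to move --
(0,2): no bracket -> illegal
(0,3): flips 3 -> legal
(0,4): flips 1 -> legal
(1,4): flips 2 -> legal
(2,4): flips 1 -> legal
(3,4): flips 2 -> legal
(3,5): no bracket -> illegal
(4,2): no bracket -> illegal
(4,5): flips 1 -> legal
(5,3): no bracket -> illegal
(5,4): no bracket -> illegal
(5,5): flips 2 -> legal
B mobility = 7
-- W to move --
(0,1): flips 1 -> legal
(0,2): no bracket -> illegal
(0,3): no bracket -> illegal
(1,1): flips 2 -> legal
(2,1): flips 1 -> legal
(3,1): flips 2 -> legal
(3,4): no bracket -> illegal
(4,1): flips 1 -> legal
(4,2): flips 1 -> legal
(5,2): no bracket -> illegal
(5,3): flips 1 -> legal
(5,4): no bracket -> illegal
W mobility = 7

Answer: B=7 W=7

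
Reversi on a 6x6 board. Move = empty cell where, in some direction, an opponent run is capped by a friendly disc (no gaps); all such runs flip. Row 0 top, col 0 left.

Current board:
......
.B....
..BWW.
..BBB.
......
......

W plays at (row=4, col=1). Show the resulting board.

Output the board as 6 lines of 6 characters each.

Place W at (4,1); scan 8 dirs for brackets.
Dir NW: first cell '.' (not opp) -> no flip
Dir N: first cell '.' (not opp) -> no flip
Dir NE: opp run (3,2) capped by W -> flip
Dir W: first cell '.' (not opp) -> no flip
Dir E: first cell '.' (not opp) -> no flip
Dir SW: first cell '.' (not opp) -> no flip
Dir S: first cell '.' (not opp) -> no flip
Dir SE: first cell '.' (not opp) -> no flip
All flips: (3,2)

Answer: ......
.B....
..BWW.
..WBB.
.W....
......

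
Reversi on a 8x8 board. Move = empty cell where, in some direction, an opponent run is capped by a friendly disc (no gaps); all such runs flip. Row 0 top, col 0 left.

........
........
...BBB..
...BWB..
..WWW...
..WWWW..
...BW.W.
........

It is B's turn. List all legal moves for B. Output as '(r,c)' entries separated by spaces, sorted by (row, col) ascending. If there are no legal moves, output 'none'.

(3,1): no bracket -> illegal
(3,2): no bracket -> illegal
(4,1): flips 1 -> legal
(4,5): flips 2 -> legal
(4,6): no bracket -> illegal
(5,1): flips 1 -> legal
(5,6): no bracket -> illegal
(5,7): no bracket -> illegal
(6,1): flips 3 -> legal
(6,2): flips 2 -> legal
(6,5): flips 1 -> legal
(6,7): no bracket -> illegal
(7,3): no bracket -> illegal
(7,4): flips 4 -> legal
(7,5): no bracket -> illegal
(7,6): no bracket -> illegal
(7,7): flips 3 -> legal

Answer: (4,1) (4,5) (5,1) (6,1) (6,2) (6,5) (7,4) (7,7)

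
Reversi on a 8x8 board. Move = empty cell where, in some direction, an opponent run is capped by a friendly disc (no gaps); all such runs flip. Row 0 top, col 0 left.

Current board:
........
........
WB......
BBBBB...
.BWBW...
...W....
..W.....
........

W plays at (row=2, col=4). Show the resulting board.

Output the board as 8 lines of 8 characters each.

Place W at (2,4); scan 8 dirs for brackets.
Dir NW: first cell '.' (not opp) -> no flip
Dir N: first cell '.' (not opp) -> no flip
Dir NE: first cell '.' (not opp) -> no flip
Dir W: first cell '.' (not opp) -> no flip
Dir E: first cell '.' (not opp) -> no flip
Dir SW: opp run (3,3) capped by W -> flip
Dir S: opp run (3,4) capped by W -> flip
Dir SE: first cell '.' (not opp) -> no flip
All flips: (3,3) (3,4)

Answer: ........
........
WB..W...
BBBWW...
.BWBW...
...W....
..W.....
........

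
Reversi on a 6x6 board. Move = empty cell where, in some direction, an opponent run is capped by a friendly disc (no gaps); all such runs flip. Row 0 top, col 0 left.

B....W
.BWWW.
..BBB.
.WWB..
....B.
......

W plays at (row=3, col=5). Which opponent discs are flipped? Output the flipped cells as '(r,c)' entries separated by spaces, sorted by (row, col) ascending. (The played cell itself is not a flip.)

Answer: (2,4)

Derivation:
Dir NW: opp run (2,4) capped by W -> flip
Dir N: first cell '.' (not opp) -> no flip
Dir NE: edge -> no flip
Dir W: first cell '.' (not opp) -> no flip
Dir E: edge -> no flip
Dir SW: opp run (4,4), next='.' -> no flip
Dir S: first cell '.' (not opp) -> no flip
Dir SE: edge -> no flip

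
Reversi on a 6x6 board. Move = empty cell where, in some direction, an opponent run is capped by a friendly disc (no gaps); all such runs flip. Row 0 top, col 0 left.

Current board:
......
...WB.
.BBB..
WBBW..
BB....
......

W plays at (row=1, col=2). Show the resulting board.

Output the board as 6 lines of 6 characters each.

Place W at (1,2); scan 8 dirs for brackets.
Dir NW: first cell '.' (not opp) -> no flip
Dir N: first cell '.' (not opp) -> no flip
Dir NE: first cell '.' (not opp) -> no flip
Dir W: first cell '.' (not opp) -> no flip
Dir E: first cell 'W' (not opp) -> no flip
Dir SW: opp run (2,1) capped by W -> flip
Dir S: opp run (2,2) (3,2), next='.' -> no flip
Dir SE: opp run (2,3), next='.' -> no flip
All flips: (2,1)

Answer: ......
..WWB.
.WBB..
WBBW..
BB....
......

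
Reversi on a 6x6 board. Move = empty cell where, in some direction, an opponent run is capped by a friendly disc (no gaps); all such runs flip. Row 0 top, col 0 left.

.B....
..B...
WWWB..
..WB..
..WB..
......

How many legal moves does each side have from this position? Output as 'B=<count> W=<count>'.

-- B to move --
(1,0): flips 2 -> legal
(1,1): flips 1 -> legal
(1,3): no bracket -> illegal
(3,0): flips 1 -> legal
(3,1): flips 1 -> legal
(4,1): flips 2 -> legal
(5,1): flips 1 -> legal
(5,2): flips 3 -> legal
(5,3): no bracket -> illegal
B mobility = 7
-- W to move --
(0,0): no bracket -> illegal
(0,2): flips 1 -> legal
(0,3): flips 1 -> legal
(1,0): no bracket -> illegal
(1,1): no bracket -> illegal
(1,3): no bracket -> illegal
(1,4): flips 1 -> legal
(2,4): flips 2 -> legal
(3,4): flips 1 -> legal
(4,4): flips 2 -> legal
(5,2): no bracket -> illegal
(5,3): no bracket -> illegal
(5,4): flips 1 -> legal
W mobility = 7

Answer: B=7 W=7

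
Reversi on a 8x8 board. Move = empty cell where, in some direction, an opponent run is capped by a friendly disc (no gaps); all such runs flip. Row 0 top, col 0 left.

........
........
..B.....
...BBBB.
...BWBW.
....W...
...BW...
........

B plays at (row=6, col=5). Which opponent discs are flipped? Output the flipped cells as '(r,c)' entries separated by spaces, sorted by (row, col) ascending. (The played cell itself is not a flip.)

Answer: (5,4) (6,4)

Derivation:
Dir NW: opp run (5,4) capped by B -> flip
Dir N: first cell '.' (not opp) -> no flip
Dir NE: first cell '.' (not opp) -> no flip
Dir W: opp run (6,4) capped by B -> flip
Dir E: first cell '.' (not opp) -> no flip
Dir SW: first cell '.' (not opp) -> no flip
Dir S: first cell '.' (not opp) -> no flip
Dir SE: first cell '.' (not opp) -> no flip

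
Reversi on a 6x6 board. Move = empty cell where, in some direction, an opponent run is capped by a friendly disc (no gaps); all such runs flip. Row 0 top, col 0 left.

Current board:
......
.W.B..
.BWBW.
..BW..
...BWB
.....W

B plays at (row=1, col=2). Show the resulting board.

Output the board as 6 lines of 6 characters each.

Answer: ......
.WBB..
.BBBW.
..BW..
...BWB
.....W

Derivation:
Place B at (1,2); scan 8 dirs for brackets.
Dir NW: first cell '.' (not opp) -> no flip
Dir N: first cell '.' (not opp) -> no flip
Dir NE: first cell '.' (not opp) -> no flip
Dir W: opp run (1,1), next='.' -> no flip
Dir E: first cell 'B' (not opp) -> no flip
Dir SW: first cell 'B' (not opp) -> no flip
Dir S: opp run (2,2) capped by B -> flip
Dir SE: first cell 'B' (not opp) -> no flip
All flips: (2,2)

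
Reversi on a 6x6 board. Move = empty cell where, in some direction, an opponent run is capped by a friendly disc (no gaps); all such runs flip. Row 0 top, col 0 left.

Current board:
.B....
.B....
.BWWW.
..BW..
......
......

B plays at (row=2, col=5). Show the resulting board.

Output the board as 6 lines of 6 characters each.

Place B at (2,5); scan 8 dirs for brackets.
Dir NW: first cell '.' (not opp) -> no flip
Dir N: first cell '.' (not opp) -> no flip
Dir NE: edge -> no flip
Dir W: opp run (2,4) (2,3) (2,2) capped by B -> flip
Dir E: edge -> no flip
Dir SW: first cell '.' (not opp) -> no flip
Dir S: first cell '.' (not opp) -> no flip
Dir SE: edge -> no flip
All flips: (2,2) (2,3) (2,4)

Answer: .B....
.B....
.BBBBB
..BW..
......
......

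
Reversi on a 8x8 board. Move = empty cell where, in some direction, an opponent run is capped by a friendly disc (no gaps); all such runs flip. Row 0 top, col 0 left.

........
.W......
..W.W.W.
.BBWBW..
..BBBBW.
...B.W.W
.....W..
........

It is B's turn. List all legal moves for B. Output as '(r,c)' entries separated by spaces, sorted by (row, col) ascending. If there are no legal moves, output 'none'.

(0,0): flips 3 -> legal
(0,1): no bracket -> illegal
(0,2): no bracket -> illegal
(1,0): no bracket -> illegal
(1,2): flips 1 -> legal
(1,3): flips 1 -> legal
(1,4): flips 1 -> legal
(1,5): flips 2 -> legal
(1,6): no bracket -> illegal
(1,7): flips 2 -> legal
(2,0): no bracket -> illegal
(2,1): no bracket -> illegal
(2,3): flips 1 -> legal
(2,5): flips 1 -> legal
(2,7): no bracket -> illegal
(3,6): flips 1 -> legal
(3,7): no bracket -> illegal
(4,7): flips 1 -> legal
(5,4): no bracket -> illegal
(5,6): no bracket -> illegal
(6,4): no bracket -> illegal
(6,6): flips 1 -> legal
(6,7): no bracket -> illegal
(7,4): no bracket -> illegal
(7,5): flips 2 -> legal
(7,6): no bracket -> illegal

Answer: (0,0) (1,2) (1,3) (1,4) (1,5) (1,7) (2,3) (2,5) (3,6) (4,7) (6,6) (7,5)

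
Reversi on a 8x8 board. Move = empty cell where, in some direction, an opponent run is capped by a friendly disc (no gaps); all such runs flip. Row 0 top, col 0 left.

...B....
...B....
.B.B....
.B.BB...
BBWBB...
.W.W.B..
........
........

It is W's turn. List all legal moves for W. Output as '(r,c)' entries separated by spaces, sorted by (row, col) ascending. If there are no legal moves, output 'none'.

(0,2): no bracket -> illegal
(0,4): no bracket -> illegal
(1,0): no bracket -> illegal
(1,1): flips 3 -> legal
(1,2): no bracket -> illegal
(1,4): no bracket -> illegal
(2,0): flips 1 -> legal
(2,2): no bracket -> illegal
(2,4): flips 1 -> legal
(2,5): no bracket -> illegal
(3,0): no bracket -> illegal
(3,2): no bracket -> illegal
(3,5): flips 1 -> legal
(4,5): flips 2 -> legal
(4,6): no bracket -> illegal
(5,0): no bracket -> illegal
(5,2): no bracket -> illegal
(5,4): no bracket -> illegal
(5,6): no bracket -> illegal
(6,4): no bracket -> illegal
(6,5): no bracket -> illegal
(6,6): no bracket -> illegal

Answer: (1,1) (2,0) (2,4) (3,5) (4,5)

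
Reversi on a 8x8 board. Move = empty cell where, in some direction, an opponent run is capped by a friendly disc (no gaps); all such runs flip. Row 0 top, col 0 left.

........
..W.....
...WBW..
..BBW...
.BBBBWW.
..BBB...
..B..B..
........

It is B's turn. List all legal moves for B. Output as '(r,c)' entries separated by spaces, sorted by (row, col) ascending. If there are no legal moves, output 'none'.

Answer: (1,3) (1,4) (1,6) (2,2) (2,6) (3,5) (3,6) (4,7)

Derivation:
(0,1): no bracket -> illegal
(0,2): no bracket -> illegal
(0,3): no bracket -> illegal
(1,1): no bracket -> illegal
(1,3): flips 1 -> legal
(1,4): flips 1 -> legal
(1,5): no bracket -> illegal
(1,6): flips 2 -> legal
(2,1): no bracket -> illegal
(2,2): flips 1 -> legal
(2,6): flips 1 -> legal
(3,5): flips 1 -> legal
(3,6): flips 1 -> legal
(3,7): no bracket -> illegal
(4,7): flips 2 -> legal
(5,5): no bracket -> illegal
(5,6): no bracket -> illegal
(5,7): no bracket -> illegal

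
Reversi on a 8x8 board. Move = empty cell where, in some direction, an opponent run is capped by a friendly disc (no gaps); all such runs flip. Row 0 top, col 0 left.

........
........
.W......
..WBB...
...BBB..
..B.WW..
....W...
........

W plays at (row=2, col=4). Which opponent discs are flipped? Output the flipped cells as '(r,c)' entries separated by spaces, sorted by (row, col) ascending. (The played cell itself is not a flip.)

Dir NW: first cell '.' (not opp) -> no flip
Dir N: first cell '.' (not opp) -> no flip
Dir NE: first cell '.' (not opp) -> no flip
Dir W: first cell '.' (not opp) -> no flip
Dir E: first cell '.' (not opp) -> no flip
Dir SW: opp run (3,3), next='.' -> no flip
Dir S: opp run (3,4) (4,4) capped by W -> flip
Dir SE: first cell '.' (not opp) -> no flip

Answer: (3,4) (4,4)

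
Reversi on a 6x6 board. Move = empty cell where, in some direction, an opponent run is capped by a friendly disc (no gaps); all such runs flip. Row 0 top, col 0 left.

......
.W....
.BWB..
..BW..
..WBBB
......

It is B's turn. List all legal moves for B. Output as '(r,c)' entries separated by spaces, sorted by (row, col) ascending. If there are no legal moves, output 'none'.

(0,0): flips 3 -> legal
(0,1): flips 1 -> legal
(0,2): no bracket -> illegal
(1,0): no bracket -> illegal
(1,2): flips 1 -> legal
(1,3): no bracket -> illegal
(2,0): no bracket -> illegal
(2,4): no bracket -> illegal
(3,1): no bracket -> illegal
(3,4): flips 1 -> legal
(4,1): flips 1 -> legal
(5,1): no bracket -> illegal
(5,2): flips 1 -> legal
(5,3): no bracket -> illegal

Answer: (0,0) (0,1) (1,2) (3,4) (4,1) (5,2)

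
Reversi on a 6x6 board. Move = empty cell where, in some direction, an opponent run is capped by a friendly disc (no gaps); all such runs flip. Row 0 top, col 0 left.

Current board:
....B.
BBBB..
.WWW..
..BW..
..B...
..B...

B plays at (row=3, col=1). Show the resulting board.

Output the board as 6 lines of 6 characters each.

Place B at (3,1); scan 8 dirs for brackets.
Dir NW: first cell '.' (not opp) -> no flip
Dir N: opp run (2,1) capped by B -> flip
Dir NE: opp run (2,2) capped by B -> flip
Dir W: first cell '.' (not opp) -> no flip
Dir E: first cell 'B' (not opp) -> no flip
Dir SW: first cell '.' (not opp) -> no flip
Dir S: first cell '.' (not opp) -> no flip
Dir SE: first cell 'B' (not opp) -> no flip
All flips: (2,1) (2,2)

Answer: ....B.
BBBB..
.BBW..
.BBW..
..B...
..B...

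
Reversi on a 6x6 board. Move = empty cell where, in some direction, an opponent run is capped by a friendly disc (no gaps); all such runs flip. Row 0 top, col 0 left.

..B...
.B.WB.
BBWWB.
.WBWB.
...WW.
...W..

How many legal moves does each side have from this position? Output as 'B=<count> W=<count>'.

Answer: B=7 W=11

Derivation:
-- B to move --
(0,3): no bracket -> illegal
(0,4): no bracket -> illegal
(1,2): flips 3 -> legal
(3,0): flips 1 -> legal
(3,5): no bracket -> illegal
(4,0): no bracket -> illegal
(4,1): flips 1 -> legal
(4,2): flips 2 -> legal
(4,5): no bracket -> illegal
(5,2): flips 1 -> legal
(5,4): flips 2 -> legal
(5,5): flips 3 -> legal
B mobility = 7
-- W to move --
(0,0): flips 1 -> legal
(0,1): flips 2 -> legal
(0,3): no bracket -> illegal
(0,4): flips 3 -> legal
(0,5): flips 1 -> legal
(1,0): flips 2 -> legal
(1,2): no bracket -> illegal
(1,5): flips 2 -> legal
(2,5): flips 2 -> legal
(3,0): no bracket -> illegal
(3,5): flips 2 -> legal
(4,1): flips 1 -> legal
(4,2): flips 1 -> legal
(4,5): flips 1 -> legal
W mobility = 11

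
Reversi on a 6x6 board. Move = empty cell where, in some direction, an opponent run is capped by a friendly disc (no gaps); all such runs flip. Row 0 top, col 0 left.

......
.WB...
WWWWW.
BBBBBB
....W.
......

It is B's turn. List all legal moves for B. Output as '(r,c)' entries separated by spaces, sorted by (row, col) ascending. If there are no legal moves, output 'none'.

(0,0): flips 2 -> legal
(0,1): flips 2 -> legal
(0,2): no bracket -> illegal
(1,0): flips 3 -> legal
(1,3): flips 3 -> legal
(1,4): flips 2 -> legal
(1,5): flips 1 -> legal
(2,5): no bracket -> illegal
(4,3): no bracket -> illegal
(4,5): no bracket -> illegal
(5,3): flips 1 -> legal
(5,4): flips 1 -> legal
(5,5): flips 1 -> legal

Answer: (0,0) (0,1) (1,0) (1,3) (1,4) (1,5) (5,3) (5,4) (5,5)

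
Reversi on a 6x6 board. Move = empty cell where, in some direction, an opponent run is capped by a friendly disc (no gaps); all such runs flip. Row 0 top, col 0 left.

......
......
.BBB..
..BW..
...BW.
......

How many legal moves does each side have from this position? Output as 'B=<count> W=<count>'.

-- B to move --
(2,4): no bracket -> illegal
(3,4): flips 1 -> legal
(3,5): no bracket -> illegal
(4,2): no bracket -> illegal
(4,5): flips 1 -> legal
(5,3): no bracket -> illegal
(5,4): no bracket -> illegal
(5,5): flips 2 -> legal
B mobility = 3
-- W to move --
(1,0): no bracket -> illegal
(1,1): flips 1 -> legal
(1,2): no bracket -> illegal
(1,3): flips 1 -> legal
(1,4): no bracket -> illegal
(2,0): no bracket -> illegal
(2,4): no bracket -> illegal
(3,0): no bracket -> illegal
(3,1): flips 1 -> legal
(3,4): no bracket -> illegal
(4,1): no bracket -> illegal
(4,2): flips 1 -> legal
(5,2): no bracket -> illegal
(5,3): flips 1 -> legal
(5,4): no bracket -> illegal
W mobility = 5

Answer: B=3 W=5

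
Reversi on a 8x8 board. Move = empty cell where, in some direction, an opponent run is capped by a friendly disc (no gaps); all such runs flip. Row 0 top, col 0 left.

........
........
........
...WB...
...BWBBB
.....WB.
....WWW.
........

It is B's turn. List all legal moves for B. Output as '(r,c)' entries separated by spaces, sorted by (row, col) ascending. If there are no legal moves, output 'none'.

(2,2): no bracket -> illegal
(2,3): flips 1 -> legal
(2,4): no bracket -> illegal
(3,2): flips 1 -> legal
(3,5): no bracket -> illegal
(4,2): no bracket -> illegal
(5,3): no bracket -> illegal
(5,4): flips 2 -> legal
(5,7): no bracket -> illegal
(6,3): no bracket -> illegal
(6,7): no bracket -> illegal
(7,3): flips 2 -> legal
(7,4): flips 1 -> legal
(7,5): flips 2 -> legal
(7,6): flips 1 -> legal
(7,7): no bracket -> illegal

Answer: (2,3) (3,2) (5,4) (7,3) (7,4) (7,5) (7,6)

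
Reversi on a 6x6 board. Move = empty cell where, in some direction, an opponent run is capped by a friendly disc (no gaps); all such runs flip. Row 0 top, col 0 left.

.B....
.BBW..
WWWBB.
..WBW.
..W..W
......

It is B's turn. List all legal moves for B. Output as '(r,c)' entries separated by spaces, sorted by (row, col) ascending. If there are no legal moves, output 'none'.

(0,2): flips 1 -> legal
(0,3): flips 1 -> legal
(0,4): no bracket -> illegal
(1,0): no bracket -> illegal
(1,4): flips 1 -> legal
(2,5): no bracket -> illegal
(3,0): flips 1 -> legal
(3,1): flips 2 -> legal
(3,5): flips 1 -> legal
(4,1): flips 1 -> legal
(4,3): no bracket -> illegal
(4,4): flips 1 -> legal
(5,1): flips 1 -> legal
(5,2): flips 3 -> legal
(5,3): no bracket -> illegal
(5,4): no bracket -> illegal
(5,5): no bracket -> illegal

Answer: (0,2) (0,3) (1,4) (3,0) (3,1) (3,5) (4,1) (4,4) (5,1) (5,2)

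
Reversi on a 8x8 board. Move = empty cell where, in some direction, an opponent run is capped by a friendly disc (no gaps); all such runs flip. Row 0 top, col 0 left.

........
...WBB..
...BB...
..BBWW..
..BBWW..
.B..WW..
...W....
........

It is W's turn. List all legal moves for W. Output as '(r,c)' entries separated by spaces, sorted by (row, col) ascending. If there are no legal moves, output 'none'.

(0,3): no bracket -> illegal
(0,4): flips 2 -> legal
(0,5): no bracket -> illegal
(0,6): no bracket -> illegal
(1,2): flips 1 -> legal
(1,6): flips 2 -> legal
(2,1): flips 2 -> legal
(2,2): flips 1 -> legal
(2,5): no bracket -> illegal
(2,6): no bracket -> illegal
(3,1): flips 2 -> legal
(4,0): no bracket -> illegal
(4,1): flips 2 -> legal
(5,0): no bracket -> illegal
(5,2): flips 1 -> legal
(5,3): flips 3 -> legal
(6,0): no bracket -> illegal
(6,1): no bracket -> illegal
(6,2): no bracket -> illegal

Answer: (0,4) (1,2) (1,6) (2,1) (2,2) (3,1) (4,1) (5,2) (5,3)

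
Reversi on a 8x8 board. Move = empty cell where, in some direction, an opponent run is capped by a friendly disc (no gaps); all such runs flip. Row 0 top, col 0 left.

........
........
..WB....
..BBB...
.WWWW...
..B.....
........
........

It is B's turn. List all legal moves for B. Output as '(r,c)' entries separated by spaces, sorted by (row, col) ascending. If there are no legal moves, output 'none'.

Answer: (1,1) (1,2) (2,1) (3,0) (5,0) (5,1) (5,3) (5,4) (5,5)

Derivation:
(1,1): flips 1 -> legal
(1,2): flips 1 -> legal
(1,3): no bracket -> illegal
(2,1): flips 1 -> legal
(3,0): flips 1 -> legal
(3,1): no bracket -> illegal
(3,5): no bracket -> illegal
(4,0): no bracket -> illegal
(4,5): no bracket -> illegal
(5,0): flips 1 -> legal
(5,1): flips 1 -> legal
(5,3): flips 1 -> legal
(5,4): flips 2 -> legal
(5,5): flips 1 -> legal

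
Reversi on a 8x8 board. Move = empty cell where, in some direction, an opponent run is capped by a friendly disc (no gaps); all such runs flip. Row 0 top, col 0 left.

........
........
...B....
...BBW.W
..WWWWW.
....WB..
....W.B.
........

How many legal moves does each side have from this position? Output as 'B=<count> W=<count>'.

Answer: B=8 W=9

Derivation:
-- B to move --
(2,4): no bracket -> illegal
(2,5): flips 2 -> legal
(2,6): no bracket -> illegal
(2,7): no bracket -> illegal
(3,1): no bracket -> illegal
(3,2): no bracket -> illegal
(3,6): flips 1 -> legal
(4,1): no bracket -> illegal
(4,7): no bracket -> illegal
(5,1): flips 1 -> legal
(5,2): flips 1 -> legal
(5,3): flips 2 -> legal
(5,6): flips 1 -> legal
(5,7): no bracket -> illegal
(6,3): no bracket -> illegal
(6,5): no bracket -> illegal
(7,3): flips 1 -> legal
(7,4): flips 3 -> legal
(7,5): no bracket -> illegal
B mobility = 8
-- W to move --
(1,2): flips 2 -> legal
(1,3): flips 2 -> legal
(1,4): no bracket -> illegal
(2,2): flips 1 -> legal
(2,4): flips 2 -> legal
(2,5): flips 1 -> legal
(3,2): flips 2 -> legal
(5,6): flips 1 -> legal
(5,7): no bracket -> illegal
(6,5): flips 1 -> legal
(6,7): no bracket -> illegal
(7,5): no bracket -> illegal
(7,6): no bracket -> illegal
(7,7): flips 2 -> legal
W mobility = 9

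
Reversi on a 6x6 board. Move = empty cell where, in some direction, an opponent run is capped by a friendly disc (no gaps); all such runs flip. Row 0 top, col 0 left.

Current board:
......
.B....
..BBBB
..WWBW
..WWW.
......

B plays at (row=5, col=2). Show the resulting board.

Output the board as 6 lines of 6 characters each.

Answer: ......
.B....
..BBBB
..BWBW
..BBW.
..B...

Derivation:
Place B at (5,2); scan 8 dirs for brackets.
Dir NW: first cell '.' (not opp) -> no flip
Dir N: opp run (4,2) (3,2) capped by B -> flip
Dir NE: opp run (4,3) capped by B -> flip
Dir W: first cell '.' (not opp) -> no flip
Dir E: first cell '.' (not opp) -> no flip
Dir SW: edge -> no flip
Dir S: edge -> no flip
Dir SE: edge -> no flip
All flips: (3,2) (4,2) (4,3)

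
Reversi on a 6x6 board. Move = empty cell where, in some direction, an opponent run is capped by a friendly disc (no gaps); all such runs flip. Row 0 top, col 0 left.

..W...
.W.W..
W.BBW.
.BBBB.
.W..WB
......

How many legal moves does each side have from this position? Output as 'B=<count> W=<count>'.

Answer: B=11 W=5

Derivation:
-- B to move --
(0,0): flips 1 -> legal
(0,1): no bracket -> illegal
(0,3): flips 1 -> legal
(0,4): flips 1 -> legal
(1,0): no bracket -> illegal
(1,2): no bracket -> illegal
(1,4): flips 1 -> legal
(1,5): flips 1 -> legal
(2,1): no bracket -> illegal
(2,5): flips 1 -> legal
(3,0): no bracket -> illegal
(3,5): no bracket -> illegal
(4,0): no bracket -> illegal
(4,2): no bracket -> illegal
(4,3): flips 1 -> legal
(5,0): flips 1 -> legal
(5,1): flips 1 -> legal
(5,2): no bracket -> illegal
(5,3): no bracket -> illegal
(5,4): flips 1 -> legal
(5,5): flips 1 -> legal
B mobility = 11
-- W to move --
(1,2): no bracket -> illegal
(1,4): flips 2 -> legal
(2,1): flips 3 -> legal
(2,5): no bracket -> illegal
(3,0): no bracket -> illegal
(3,5): no bracket -> illegal
(4,0): flips 2 -> legal
(4,2): flips 2 -> legal
(4,3): flips 2 -> legal
(5,4): no bracket -> illegal
(5,5): no bracket -> illegal
W mobility = 5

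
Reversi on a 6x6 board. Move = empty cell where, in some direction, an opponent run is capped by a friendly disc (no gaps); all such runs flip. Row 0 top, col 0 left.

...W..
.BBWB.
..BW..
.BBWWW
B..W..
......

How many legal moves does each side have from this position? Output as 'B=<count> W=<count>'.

-- B to move --
(0,2): no bracket -> illegal
(0,4): flips 1 -> legal
(2,4): flips 1 -> legal
(2,5): no bracket -> illegal
(4,2): no bracket -> illegal
(4,4): flips 1 -> legal
(4,5): flips 2 -> legal
(5,2): no bracket -> illegal
(5,3): no bracket -> illegal
(5,4): flips 1 -> legal
B mobility = 5
-- W to move --
(0,0): flips 2 -> legal
(0,1): flips 1 -> legal
(0,2): no bracket -> illegal
(0,4): no bracket -> illegal
(0,5): flips 1 -> legal
(1,0): flips 2 -> legal
(1,5): flips 1 -> legal
(2,0): no bracket -> illegal
(2,1): flips 3 -> legal
(2,4): no bracket -> illegal
(2,5): flips 1 -> legal
(3,0): flips 2 -> legal
(4,1): flips 1 -> legal
(4,2): no bracket -> illegal
(5,0): no bracket -> illegal
(5,1): no bracket -> illegal
W mobility = 9

Answer: B=5 W=9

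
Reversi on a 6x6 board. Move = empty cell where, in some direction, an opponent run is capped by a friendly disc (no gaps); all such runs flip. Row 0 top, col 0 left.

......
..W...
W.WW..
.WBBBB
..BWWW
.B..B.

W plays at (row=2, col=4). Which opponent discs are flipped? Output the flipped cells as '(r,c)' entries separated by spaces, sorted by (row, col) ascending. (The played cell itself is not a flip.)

Answer: (3,4)

Derivation:
Dir NW: first cell '.' (not opp) -> no flip
Dir N: first cell '.' (not opp) -> no flip
Dir NE: first cell '.' (not opp) -> no flip
Dir W: first cell 'W' (not opp) -> no flip
Dir E: first cell '.' (not opp) -> no flip
Dir SW: opp run (3,3) (4,2) (5,1), next=edge -> no flip
Dir S: opp run (3,4) capped by W -> flip
Dir SE: opp run (3,5), next=edge -> no flip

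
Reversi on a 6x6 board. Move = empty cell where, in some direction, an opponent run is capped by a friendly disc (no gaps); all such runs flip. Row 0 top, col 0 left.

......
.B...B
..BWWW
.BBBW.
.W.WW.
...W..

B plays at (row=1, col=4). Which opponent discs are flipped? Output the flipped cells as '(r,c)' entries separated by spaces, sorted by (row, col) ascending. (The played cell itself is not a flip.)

Dir NW: first cell '.' (not opp) -> no flip
Dir N: first cell '.' (not opp) -> no flip
Dir NE: first cell '.' (not opp) -> no flip
Dir W: first cell '.' (not opp) -> no flip
Dir E: first cell 'B' (not opp) -> no flip
Dir SW: opp run (2,3) capped by B -> flip
Dir S: opp run (2,4) (3,4) (4,4), next='.' -> no flip
Dir SE: opp run (2,5), next=edge -> no flip

Answer: (2,3)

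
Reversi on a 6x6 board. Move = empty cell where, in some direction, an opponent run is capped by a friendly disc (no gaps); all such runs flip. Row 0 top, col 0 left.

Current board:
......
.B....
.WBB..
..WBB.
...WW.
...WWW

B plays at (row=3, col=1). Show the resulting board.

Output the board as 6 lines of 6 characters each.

Place B at (3,1); scan 8 dirs for brackets.
Dir NW: first cell '.' (not opp) -> no flip
Dir N: opp run (2,1) capped by B -> flip
Dir NE: first cell 'B' (not opp) -> no flip
Dir W: first cell '.' (not opp) -> no flip
Dir E: opp run (3,2) capped by B -> flip
Dir SW: first cell '.' (not opp) -> no flip
Dir S: first cell '.' (not opp) -> no flip
Dir SE: first cell '.' (not opp) -> no flip
All flips: (2,1) (3,2)

Answer: ......
.B....
.BBB..
.BBBB.
...WW.
...WWW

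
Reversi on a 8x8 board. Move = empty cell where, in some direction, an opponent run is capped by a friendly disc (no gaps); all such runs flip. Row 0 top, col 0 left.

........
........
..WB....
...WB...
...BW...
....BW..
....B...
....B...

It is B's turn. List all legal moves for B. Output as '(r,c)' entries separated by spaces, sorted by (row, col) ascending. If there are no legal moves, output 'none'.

(1,1): no bracket -> illegal
(1,2): no bracket -> illegal
(1,3): no bracket -> illegal
(2,1): flips 1 -> legal
(2,4): no bracket -> illegal
(3,1): no bracket -> illegal
(3,2): flips 1 -> legal
(3,5): no bracket -> illegal
(4,2): no bracket -> illegal
(4,5): flips 1 -> legal
(4,6): flips 1 -> legal
(5,3): no bracket -> illegal
(5,6): flips 1 -> legal
(6,5): no bracket -> illegal
(6,6): no bracket -> illegal

Answer: (2,1) (3,2) (4,5) (4,6) (5,6)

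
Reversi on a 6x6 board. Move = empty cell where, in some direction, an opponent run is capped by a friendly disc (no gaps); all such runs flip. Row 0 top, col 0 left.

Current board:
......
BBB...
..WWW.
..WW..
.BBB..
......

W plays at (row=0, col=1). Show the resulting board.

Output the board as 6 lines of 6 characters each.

Place W at (0,1); scan 8 dirs for brackets.
Dir NW: edge -> no flip
Dir N: edge -> no flip
Dir NE: edge -> no flip
Dir W: first cell '.' (not opp) -> no flip
Dir E: first cell '.' (not opp) -> no flip
Dir SW: opp run (1,0), next=edge -> no flip
Dir S: opp run (1,1), next='.' -> no flip
Dir SE: opp run (1,2) capped by W -> flip
All flips: (1,2)

Answer: .W....
BBW...
..WWW.
..WW..
.BBB..
......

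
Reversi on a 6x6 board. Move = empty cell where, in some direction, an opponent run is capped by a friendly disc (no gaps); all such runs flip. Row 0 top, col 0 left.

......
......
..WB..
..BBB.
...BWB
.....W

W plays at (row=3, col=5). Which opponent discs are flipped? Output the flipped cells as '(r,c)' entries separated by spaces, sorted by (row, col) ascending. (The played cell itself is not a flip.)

Answer: (4,5)

Derivation:
Dir NW: first cell '.' (not opp) -> no flip
Dir N: first cell '.' (not opp) -> no flip
Dir NE: edge -> no flip
Dir W: opp run (3,4) (3,3) (3,2), next='.' -> no flip
Dir E: edge -> no flip
Dir SW: first cell 'W' (not opp) -> no flip
Dir S: opp run (4,5) capped by W -> flip
Dir SE: edge -> no flip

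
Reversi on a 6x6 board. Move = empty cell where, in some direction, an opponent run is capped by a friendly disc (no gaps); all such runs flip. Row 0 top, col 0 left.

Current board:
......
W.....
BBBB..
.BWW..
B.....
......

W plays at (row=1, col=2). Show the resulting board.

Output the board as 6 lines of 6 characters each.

Place W at (1,2); scan 8 dirs for brackets.
Dir NW: first cell '.' (not opp) -> no flip
Dir N: first cell '.' (not opp) -> no flip
Dir NE: first cell '.' (not opp) -> no flip
Dir W: first cell '.' (not opp) -> no flip
Dir E: first cell '.' (not opp) -> no flip
Dir SW: opp run (2,1), next='.' -> no flip
Dir S: opp run (2,2) capped by W -> flip
Dir SE: opp run (2,3), next='.' -> no flip
All flips: (2,2)

Answer: ......
W.W...
BBWB..
.BWW..
B.....
......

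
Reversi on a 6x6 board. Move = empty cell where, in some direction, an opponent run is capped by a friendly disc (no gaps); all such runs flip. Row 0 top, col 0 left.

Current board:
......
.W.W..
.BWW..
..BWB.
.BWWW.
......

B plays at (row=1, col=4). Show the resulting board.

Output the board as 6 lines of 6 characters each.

Answer: ......
.W.WB.
.BWB..
..BWB.
.BWWW.
......

Derivation:
Place B at (1,4); scan 8 dirs for brackets.
Dir NW: first cell '.' (not opp) -> no flip
Dir N: first cell '.' (not opp) -> no flip
Dir NE: first cell '.' (not opp) -> no flip
Dir W: opp run (1,3), next='.' -> no flip
Dir E: first cell '.' (not opp) -> no flip
Dir SW: opp run (2,3) capped by B -> flip
Dir S: first cell '.' (not opp) -> no flip
Dir SE: first cell '.' (not opp) -> no flip
All flips: (2,3)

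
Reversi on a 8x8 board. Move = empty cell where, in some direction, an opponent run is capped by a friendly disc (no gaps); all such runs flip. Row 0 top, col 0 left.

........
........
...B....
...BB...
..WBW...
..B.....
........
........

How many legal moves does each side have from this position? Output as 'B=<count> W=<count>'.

Answer: B=6 W=3

Derivation:
-- B to move --
(3,1): no bracket -> illegal
(3,2): flips 1 -> legal
(3,5): no bracket -> illegal
(4,1): flips 1 -> legal
(4,5): flips 1 -> legal
(5,1): flips 1 -> legal
(5,3): no bracket -> illegal
(5,4): flips 1 -> legal
(5,5): flips 1 -> legal
B mobility = 6
-- W to move --
(1,2): no bracket -> illegal
(1,3): no bracket -> illegal
(1,4): no bracket -> illegal
(2,2): flips 1 -> legal
(2,4): flips 2 -> legal
(2,5): no bracket -> illegal
(3,2): no bracket -> illegal
(3,5): no bracket -> illegal
(4,1): no bracket -> illegal
(4,5): no bracket -> illegal
(5,1): no bracket -> illegal
(5,3): no bracket -> illegal
(5,4): no bracket -> illegal
(6,1): no bracket -> illegal
(6,2): flips 1 -> legal
(6,3): no bracket -> illegal
W mobility = 3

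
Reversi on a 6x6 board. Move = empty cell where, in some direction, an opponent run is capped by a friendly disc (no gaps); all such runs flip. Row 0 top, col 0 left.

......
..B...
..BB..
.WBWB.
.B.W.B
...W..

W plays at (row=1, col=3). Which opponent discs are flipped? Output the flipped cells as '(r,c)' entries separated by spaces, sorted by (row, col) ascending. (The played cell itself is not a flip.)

Dir NW: first cell '.' (not opp) -> no flip
Dir N: first cell '.' (not opp) -> no flip
Dir NE: first cell '.' (not opp) -> no flip
Dir W: opp run (1,2), next='.' -> no flip
Dir E: first cell '.' (not opp) -> no flip
Dir SW: opp run (2,2) capped by W -> flip
Dir S: opp run (2,3) capped by W -> flip
Dir SE: first cell '.' (not opp) -> no flip

Answer: (2,2) (2,3)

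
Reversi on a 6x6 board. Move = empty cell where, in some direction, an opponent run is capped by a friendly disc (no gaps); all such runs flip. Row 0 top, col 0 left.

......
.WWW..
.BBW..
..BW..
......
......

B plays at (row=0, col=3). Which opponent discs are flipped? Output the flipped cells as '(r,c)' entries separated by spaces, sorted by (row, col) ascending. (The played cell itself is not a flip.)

Answer: (1,2)

Derivation:
Dir NW: edge -> no flip
Dir N: edge -> no flip
Dir NE: edge -> no flip
Dir W: first cell '.' (not opp) -> no flip
Dir E: first cell '.' (not opp) -> no flip
Dir SW: opp run (1,2) capped by B -> flip
Dir S: opp run (1,3) (2,3) (3,3), next='.' -> no flip
Dir SE: first cell '.' (not opp) -> no flip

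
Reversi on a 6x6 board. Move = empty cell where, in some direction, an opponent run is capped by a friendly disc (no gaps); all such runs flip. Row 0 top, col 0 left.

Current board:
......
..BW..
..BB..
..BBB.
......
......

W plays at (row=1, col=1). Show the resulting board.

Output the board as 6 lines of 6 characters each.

Place W at (1,1); scan 8 dirs for brackets.
Dir NW: first cell '.' (not opp) -> no flip
Dir N: first cell '.' (not opp) -> no flip
Dir NE: first cell '.' (not opp) -> no flip
Dir W: first cell '.' (not opp) -> no flip
Dir E: opp run (1,2) capped by W -> flip
Dir SW: first cell '.' (not opp) -> no flip
Dir S: first cell '.' (not opp) -> no flip
Dir SE: opp run (2,2) (3,3), next='.' -> no flip
All flips: (1,2)

Answer: ......
.WWW..
..BB..
..BBB.
......
......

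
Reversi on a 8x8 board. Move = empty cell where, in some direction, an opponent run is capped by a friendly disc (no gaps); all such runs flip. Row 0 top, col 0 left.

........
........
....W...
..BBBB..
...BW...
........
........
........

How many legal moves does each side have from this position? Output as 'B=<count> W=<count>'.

Answer: B=7 W=4

Derivation:
-- B to move --
(1,3): flips 1 -> legal
(1,4): flips 1 -> legal
(1,5): flips 1 -> legal
(2,3): no bracket -> illegal
(2,5): no bracket -> illegal
(4,5): flips 1 -> legal
(5,3): flips 1 -> legal
(5,4): flips 1 -> legal
(5,5): flips 1 -> legal
B mobility = 7
-- W to move --
(2,1): no bracket -> illegal
(2,2): flips 1 -> legal
(2,3): no bracket -> illegal
(2,5): no bracket -> illegal
(2,6): flips 1 -> legal
(3,1): no bracket -> illegal
(3,6): no bracket -> illegal
(4,1): no bracket -> illegal
(4,2): flips 2 -> legal
(4,5): no bracket -> illegal
(4,6): flips 1 -> legal
(5,2): no bracket -> illegal
(5,3): no bracket -> illegal
(5,4): no bracket -> illegal
W mobility = 4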